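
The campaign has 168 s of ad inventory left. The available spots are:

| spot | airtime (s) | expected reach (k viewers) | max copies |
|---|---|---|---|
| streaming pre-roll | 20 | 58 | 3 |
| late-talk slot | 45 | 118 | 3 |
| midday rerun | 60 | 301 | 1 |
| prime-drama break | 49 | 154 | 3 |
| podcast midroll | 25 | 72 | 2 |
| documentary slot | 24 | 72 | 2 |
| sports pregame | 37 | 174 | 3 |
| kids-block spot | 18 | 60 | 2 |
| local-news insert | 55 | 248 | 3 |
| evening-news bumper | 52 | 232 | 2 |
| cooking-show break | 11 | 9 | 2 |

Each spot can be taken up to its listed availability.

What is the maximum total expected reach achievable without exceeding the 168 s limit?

781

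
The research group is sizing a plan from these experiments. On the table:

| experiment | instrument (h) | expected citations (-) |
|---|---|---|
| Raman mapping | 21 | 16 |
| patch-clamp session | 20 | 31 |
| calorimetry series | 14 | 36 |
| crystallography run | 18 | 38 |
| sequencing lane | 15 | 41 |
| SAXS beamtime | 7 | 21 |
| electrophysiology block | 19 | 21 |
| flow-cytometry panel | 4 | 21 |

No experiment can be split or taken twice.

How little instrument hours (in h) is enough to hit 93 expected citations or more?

Minimise h subject to total expected citations ≥ 93.
Taking calorimetry series + sequencing lane + flow-cytometry panel gives 98 (≥ 93) for 33 h.
Below 33 h the best achievable stays under 93.

33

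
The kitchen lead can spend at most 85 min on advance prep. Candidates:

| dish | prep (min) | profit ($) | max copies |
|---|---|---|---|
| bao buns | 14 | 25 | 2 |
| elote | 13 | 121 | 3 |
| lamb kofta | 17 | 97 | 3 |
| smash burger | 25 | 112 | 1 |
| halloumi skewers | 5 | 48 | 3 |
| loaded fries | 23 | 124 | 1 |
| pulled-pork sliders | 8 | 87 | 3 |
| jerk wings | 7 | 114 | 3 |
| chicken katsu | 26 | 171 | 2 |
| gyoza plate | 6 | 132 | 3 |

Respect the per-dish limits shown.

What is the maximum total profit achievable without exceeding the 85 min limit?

1177

Ranking by ratio (profit/min): gyoza plate 22.00, jerk wings 16.29, pulled-pork sliders 10.88.
A density-first pass picks 3×halloumi skewers + 3×pulled-pork sliders + 3×jerk wings + 3×gyoza plate — 1143 at 78 min.
Replace pulled-pork sliders with elote: the trade gains 34 net, giving 1177 at 83 min.
Every other selection either busts 85 min or exceeds an availability limit or fails to beat 1177.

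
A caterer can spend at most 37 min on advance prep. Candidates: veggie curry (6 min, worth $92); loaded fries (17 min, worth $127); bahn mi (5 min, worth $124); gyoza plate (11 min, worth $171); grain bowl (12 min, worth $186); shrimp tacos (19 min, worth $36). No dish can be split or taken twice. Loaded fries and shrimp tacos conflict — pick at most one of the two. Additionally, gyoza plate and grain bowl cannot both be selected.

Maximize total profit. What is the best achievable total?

437

Best packing: loaded fries + bahn mi + grain bowl — 34 min, 437 total.
An exhaustive check of the 64 subsets confirms 437.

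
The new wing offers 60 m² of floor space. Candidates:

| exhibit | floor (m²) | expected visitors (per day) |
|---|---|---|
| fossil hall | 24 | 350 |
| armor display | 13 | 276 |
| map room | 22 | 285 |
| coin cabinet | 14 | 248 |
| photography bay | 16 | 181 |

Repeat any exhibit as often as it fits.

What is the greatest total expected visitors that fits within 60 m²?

Density check — armor display 21.23, coin cabinet 17.71, fossil hall 14.58 are the best per m².
4×armor display uses 52 of the 60 m² and totals 1104.

1104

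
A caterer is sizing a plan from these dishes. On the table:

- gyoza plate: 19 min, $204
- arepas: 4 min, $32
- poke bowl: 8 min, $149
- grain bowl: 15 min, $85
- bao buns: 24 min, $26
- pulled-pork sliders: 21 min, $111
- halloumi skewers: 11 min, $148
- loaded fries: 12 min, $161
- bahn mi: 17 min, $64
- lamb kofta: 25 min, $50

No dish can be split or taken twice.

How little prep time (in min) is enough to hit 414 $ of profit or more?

Look for the lowest-prep combination reaching 414.
poke bowl + halloumi skewers + loaded fries: 458 profit at 31 min.
Any bundle with less than 31 min falls short of 414.

31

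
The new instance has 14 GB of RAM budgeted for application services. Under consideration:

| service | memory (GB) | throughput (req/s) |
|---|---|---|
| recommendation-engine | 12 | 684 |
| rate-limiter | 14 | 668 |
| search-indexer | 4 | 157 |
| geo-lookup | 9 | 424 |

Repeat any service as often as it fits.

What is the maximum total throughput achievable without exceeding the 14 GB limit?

By throughput per GB: recommendation-engine 57.00, rate-limiter 47.71, geo-lookup 47.11, search-indexer 39.25 lead.
Taking recommendation-engine: 12 GB used, 684 in throughput.
Every other selection either busts 14 GB or fails to beat 684.

684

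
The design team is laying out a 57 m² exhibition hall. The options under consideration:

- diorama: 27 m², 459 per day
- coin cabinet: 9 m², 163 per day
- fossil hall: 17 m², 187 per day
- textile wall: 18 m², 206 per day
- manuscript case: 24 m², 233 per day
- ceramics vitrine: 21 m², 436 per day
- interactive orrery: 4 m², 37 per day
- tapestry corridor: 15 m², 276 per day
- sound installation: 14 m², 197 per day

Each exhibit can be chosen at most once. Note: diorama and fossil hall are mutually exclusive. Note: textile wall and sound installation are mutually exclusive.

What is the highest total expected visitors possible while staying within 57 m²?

1058

The ratio heuristic lands on coin cabinet + ceramics vitrine + interactive orrery + tapestry corridor (912) but leaves 8 m² idle.
Replace interactive orrery and tapestry corridor with diorama: the trade gains 146 net, giving 1058 at 57 m².
Runner-up ceramics vitrine + interactive orrery + tapestry corridor + sound installation tops out at 946.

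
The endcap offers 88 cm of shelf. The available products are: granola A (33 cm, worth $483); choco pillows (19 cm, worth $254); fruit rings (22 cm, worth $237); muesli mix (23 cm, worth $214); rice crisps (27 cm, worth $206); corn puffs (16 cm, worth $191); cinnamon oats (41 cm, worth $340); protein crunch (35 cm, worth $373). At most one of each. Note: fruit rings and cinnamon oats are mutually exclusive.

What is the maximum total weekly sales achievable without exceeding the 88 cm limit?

1110

The ratio heuristic lands on granola A + choco pillows + corn puffs (928) but leaves 20 cm idle.
Dropping corn puffs frees 16 cm; slotting in protein crunch (35 cm) lifts the total to 1110 at 87 cm.
An exhaustive check of the 256 subsets confirms 1110.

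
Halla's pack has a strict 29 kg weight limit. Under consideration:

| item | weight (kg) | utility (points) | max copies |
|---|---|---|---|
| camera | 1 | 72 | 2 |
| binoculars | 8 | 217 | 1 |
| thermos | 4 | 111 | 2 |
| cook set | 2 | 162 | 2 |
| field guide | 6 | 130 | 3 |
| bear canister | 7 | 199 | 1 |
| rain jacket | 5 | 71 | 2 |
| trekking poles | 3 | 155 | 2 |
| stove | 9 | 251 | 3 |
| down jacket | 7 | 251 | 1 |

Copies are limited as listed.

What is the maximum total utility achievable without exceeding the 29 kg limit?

1280

Greedy by ratio would take 2×camera + 2×cook set + bear canister + 2×trekking poles + down jacket: 26 kg used, total 1228.
The 7 kg tied up in bear canister is better spent on stove — total rises to 1280 (28 kg).
The spare 1 kg is too small for any remaining item, and no exchange beats 1280.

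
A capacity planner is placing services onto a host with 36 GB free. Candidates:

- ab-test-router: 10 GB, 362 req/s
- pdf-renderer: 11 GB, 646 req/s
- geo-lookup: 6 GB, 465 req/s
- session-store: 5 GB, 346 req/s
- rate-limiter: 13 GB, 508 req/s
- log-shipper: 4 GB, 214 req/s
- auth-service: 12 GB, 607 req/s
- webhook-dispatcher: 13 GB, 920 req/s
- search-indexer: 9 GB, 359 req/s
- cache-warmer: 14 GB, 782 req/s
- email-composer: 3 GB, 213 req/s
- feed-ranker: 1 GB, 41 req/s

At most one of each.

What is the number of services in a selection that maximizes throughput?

5

The maximum throughput within 36 GB is 2418.
One optimal bundle: pdf-renderer + geo-lookup + session-store + webhook-dispatcher + feed-ranker (36 GB).
Any selection reaching 2418 contains exactly 5 services.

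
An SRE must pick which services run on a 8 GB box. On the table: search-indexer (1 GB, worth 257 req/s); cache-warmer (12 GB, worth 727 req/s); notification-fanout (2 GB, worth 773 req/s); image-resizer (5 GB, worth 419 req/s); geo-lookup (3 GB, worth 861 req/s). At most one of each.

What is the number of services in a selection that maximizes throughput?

Best achievable throughput is 1891.
For example search-indexer + notification-fanout + geo-lookup achieves it, using 6 GB.
Any selection reaching 1891 contains exactly 3 services.

3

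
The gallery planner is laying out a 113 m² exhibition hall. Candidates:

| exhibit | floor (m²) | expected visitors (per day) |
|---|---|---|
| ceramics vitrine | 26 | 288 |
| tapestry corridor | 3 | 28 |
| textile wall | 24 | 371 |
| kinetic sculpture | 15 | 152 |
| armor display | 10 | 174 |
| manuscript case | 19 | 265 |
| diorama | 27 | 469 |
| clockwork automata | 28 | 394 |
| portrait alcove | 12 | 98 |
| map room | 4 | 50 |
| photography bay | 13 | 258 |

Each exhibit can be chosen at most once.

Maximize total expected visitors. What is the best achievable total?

1757

Filling by ratio: tapestry corridor + textile wall + armor display + diorama + clockwork automata + map room + photography bay for 1744, with 4 m² left unused.
The 17 m² tied up in tapestry corridor and armor display and map room is better spent on manuscript case — total rises to 1757 (111 m²).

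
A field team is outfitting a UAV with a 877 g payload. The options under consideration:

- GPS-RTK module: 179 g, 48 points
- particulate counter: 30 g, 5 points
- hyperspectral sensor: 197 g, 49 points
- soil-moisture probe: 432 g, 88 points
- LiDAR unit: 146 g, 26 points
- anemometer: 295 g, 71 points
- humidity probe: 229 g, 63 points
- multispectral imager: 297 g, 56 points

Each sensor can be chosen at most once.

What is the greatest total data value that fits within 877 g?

Filling by ratio: GPS-RTK module + particulate counter + hyperspectral sensor + LiDAR unit + humidity probe for 191, with 96 g left unused.
The 209 g tied up in GPS-RTK module and particulate counter is better spent on anemometer — total rises to 209 (867 g).

209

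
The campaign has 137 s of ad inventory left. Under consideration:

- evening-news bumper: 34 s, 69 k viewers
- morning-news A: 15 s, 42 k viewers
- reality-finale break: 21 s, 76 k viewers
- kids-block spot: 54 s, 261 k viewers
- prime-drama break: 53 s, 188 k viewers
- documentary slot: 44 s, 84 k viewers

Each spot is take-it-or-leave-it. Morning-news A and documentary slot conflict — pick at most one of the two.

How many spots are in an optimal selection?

Optimal total is 525.
reality-finale break + kids-block spot + prime-drama break hits 525 at 128 s.
Any selection reaching 525 contains exactly 3 spots.

3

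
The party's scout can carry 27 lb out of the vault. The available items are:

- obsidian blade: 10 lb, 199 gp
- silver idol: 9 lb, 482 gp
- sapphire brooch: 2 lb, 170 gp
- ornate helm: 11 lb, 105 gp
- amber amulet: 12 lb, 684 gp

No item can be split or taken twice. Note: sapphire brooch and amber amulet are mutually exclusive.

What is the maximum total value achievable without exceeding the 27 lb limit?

Best packing: silver idol + amber amulet — 21 lb, 1166 total.
Runner-up obsidian blade + amber amulet tops out at 883.

1166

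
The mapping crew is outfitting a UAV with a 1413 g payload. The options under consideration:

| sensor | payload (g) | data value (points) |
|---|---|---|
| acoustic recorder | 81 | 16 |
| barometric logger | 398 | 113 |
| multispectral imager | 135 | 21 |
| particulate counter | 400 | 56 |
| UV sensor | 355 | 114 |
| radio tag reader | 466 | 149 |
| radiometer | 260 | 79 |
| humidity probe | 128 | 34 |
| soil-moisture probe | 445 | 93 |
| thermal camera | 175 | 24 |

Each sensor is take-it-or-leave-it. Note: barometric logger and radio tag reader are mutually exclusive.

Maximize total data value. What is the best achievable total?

400

Density check — UV sensor 0.32, radio tag reader 0.32, radiometer 0.30 are the best per g.
A density-first pass picks acoustic recorder + UV sensor + radio tag reader + radiometer + humidity probe — 392 at 1290 g.
Dropping acoustic recorder frees 81 g; slotting in thermal camera (175 g) lifts the total to 400 at 1384 g.
The closest alternative, multispectral imager + UV sensor + radio tag reader + radiometer + humidity probe, reaches only 397.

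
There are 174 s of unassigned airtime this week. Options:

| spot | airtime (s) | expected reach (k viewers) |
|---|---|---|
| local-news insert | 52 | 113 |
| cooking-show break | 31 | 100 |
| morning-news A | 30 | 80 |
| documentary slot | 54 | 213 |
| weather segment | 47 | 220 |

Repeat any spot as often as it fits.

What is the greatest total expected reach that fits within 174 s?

760

The ratio ordering already packs tightly: cooking-show break + 3×weather segment, 172 s, 760.
Nothing else within 174 s beats 760.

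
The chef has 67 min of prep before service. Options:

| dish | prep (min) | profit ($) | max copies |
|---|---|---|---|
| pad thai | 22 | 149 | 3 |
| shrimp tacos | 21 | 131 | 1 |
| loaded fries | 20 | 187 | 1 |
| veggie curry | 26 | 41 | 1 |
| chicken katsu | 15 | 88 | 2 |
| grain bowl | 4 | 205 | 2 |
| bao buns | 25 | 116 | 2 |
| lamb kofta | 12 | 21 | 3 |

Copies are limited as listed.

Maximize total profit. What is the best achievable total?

Ranking by ratio (profit/min): grain bowl 51.25, loaded fries 9.35, pad thai 6.77.
Pad thai + loaded fries + chicken katsu + 2×grain bowl uses 65 of the 67 min and totals 834.
Nothing else within 67 min beats 834.

834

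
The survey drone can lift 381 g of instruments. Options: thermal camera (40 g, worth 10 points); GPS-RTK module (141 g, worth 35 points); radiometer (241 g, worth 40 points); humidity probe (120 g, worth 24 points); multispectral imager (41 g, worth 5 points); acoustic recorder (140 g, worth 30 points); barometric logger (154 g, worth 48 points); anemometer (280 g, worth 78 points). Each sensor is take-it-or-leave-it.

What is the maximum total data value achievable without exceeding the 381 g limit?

Thermal camera + GPS-RTK module + multispectral imager + barometric logger uses 376 of the 381 g and totals 98.
No other feasible combination exceeds 98.

98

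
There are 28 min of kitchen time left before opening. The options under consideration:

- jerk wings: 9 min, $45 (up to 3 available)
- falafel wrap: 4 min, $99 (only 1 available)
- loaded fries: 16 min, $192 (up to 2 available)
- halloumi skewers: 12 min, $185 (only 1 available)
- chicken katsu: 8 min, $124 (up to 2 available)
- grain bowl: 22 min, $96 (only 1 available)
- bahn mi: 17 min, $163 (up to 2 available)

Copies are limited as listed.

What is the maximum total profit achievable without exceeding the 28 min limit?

A density-first pass picks falafel wrap + 2×chicken katsu — 347 at 20 min.
Replace falafel wrap with halloumi skewers: the trade gains 86 net, giving 433 at 28 min.
Every other selection either busts 28 min or exceeds an availability limit or fails to beat 433.

433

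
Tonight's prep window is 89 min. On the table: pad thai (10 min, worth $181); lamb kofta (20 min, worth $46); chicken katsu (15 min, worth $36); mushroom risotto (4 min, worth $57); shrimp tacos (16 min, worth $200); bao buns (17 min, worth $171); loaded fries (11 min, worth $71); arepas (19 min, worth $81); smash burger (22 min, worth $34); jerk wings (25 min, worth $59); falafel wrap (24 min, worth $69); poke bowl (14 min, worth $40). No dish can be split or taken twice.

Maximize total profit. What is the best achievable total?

761

The ratio ordering already packs tightly: pad thai + mushroom risotto + shrimp tacos + bao buns + loaded fries + arepas, 77 min, 761.
The closest alternative, pad thai + chicken katsu + mushroom risotto + shrimp tacos + bao buns + loaded fries + poke bowl, reaches only 756.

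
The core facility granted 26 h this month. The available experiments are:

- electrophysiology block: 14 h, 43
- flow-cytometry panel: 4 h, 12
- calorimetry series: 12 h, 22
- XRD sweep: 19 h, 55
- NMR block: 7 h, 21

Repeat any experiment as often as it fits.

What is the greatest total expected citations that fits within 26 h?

Density check — electrophysiology block 3.07, flow-cytometry panel 3.00, NMR block 3.00 are the best per h.
The ratio ordering already packs tightly: electrophysiology block + 3×flow-cytometry panel, 26 h, 79.
That's the maximum — no swap from here does better than 79.

79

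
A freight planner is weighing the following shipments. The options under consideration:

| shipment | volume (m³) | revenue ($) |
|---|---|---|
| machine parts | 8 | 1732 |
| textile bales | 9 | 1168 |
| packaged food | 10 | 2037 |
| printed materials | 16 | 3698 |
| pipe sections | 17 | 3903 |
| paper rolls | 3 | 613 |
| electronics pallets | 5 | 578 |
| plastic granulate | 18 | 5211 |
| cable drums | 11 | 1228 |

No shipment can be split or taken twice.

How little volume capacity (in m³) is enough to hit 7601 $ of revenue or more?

31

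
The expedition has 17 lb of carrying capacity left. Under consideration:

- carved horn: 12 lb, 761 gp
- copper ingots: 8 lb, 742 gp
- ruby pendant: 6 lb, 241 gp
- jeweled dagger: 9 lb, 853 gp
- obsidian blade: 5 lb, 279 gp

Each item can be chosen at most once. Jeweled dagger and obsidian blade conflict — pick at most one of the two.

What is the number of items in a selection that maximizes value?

2

Best achievable value is 1595.
copper ingots + jeweled dagger hits 1595 at 17 lb.
All optima have 2 items.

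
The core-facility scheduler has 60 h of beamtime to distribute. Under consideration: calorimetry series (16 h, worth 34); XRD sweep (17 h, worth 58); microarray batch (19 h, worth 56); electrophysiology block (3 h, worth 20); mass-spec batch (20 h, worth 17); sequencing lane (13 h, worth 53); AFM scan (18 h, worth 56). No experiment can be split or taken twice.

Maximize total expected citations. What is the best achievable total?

A density-first pass picks XRD sweep + electrophysiology block + sequencing lane + AFM scan — 187 at 51 h.
Dropping sequencing lane frees 13 h; slotting in microarray batch (19 h) lifts the total to 190 at 57 h.

190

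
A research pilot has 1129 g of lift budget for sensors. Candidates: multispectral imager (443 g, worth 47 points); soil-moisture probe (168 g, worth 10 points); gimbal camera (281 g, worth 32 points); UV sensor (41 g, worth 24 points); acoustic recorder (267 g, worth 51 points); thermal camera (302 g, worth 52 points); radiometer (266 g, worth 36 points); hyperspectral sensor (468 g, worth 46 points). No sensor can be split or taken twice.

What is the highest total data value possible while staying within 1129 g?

174

Filling by ratio: soil-moisture probe + UV sensor + acoustic recorder + thermal camera + radiometer for 173, with 85 g left unused.
Dropping soil-moisture probe and radiometer frees 434 g; slotting in multispectral imager (443 g) lifts the total to 174 at 1053 g.
Runner-up soil-moisture probe + UV sensor + acoustic recorder + thermal camera + radiometer tops out at 173.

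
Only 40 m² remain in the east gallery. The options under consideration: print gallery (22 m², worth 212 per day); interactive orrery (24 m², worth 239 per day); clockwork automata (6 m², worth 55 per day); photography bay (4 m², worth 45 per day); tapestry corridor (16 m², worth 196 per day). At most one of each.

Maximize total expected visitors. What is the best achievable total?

Density check — tapestry corridor 12.25, photography bay 11.25, interactive orrery 9.96, print gallery 9.64 are the best per m².
A density-first pass picks clockwork automata + photography bay + tapestry corridor — 296 at 26 m².
The 10 m² tied up in clockwork automata and photography bay is better spent on interactive orrery — total rises to 435 (40 m²).
An exhaustive check of the 32 subsets confirms 435.

435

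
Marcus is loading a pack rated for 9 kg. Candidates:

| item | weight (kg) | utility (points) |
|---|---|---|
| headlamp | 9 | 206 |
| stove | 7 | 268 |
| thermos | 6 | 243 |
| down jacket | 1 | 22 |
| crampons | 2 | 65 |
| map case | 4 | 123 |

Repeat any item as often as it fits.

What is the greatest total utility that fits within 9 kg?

333

Ranking by ratio (utility/kg): thermos 40.50, stove 38.29, crampons 32.50, map case 30.75.
Taking the top-ratio items first gives thermos + down jacket + crampons for 330 (9 kg).
Replace thermos and down jacket with stove: the trade gains 3 net, giving 333 at 9 kg.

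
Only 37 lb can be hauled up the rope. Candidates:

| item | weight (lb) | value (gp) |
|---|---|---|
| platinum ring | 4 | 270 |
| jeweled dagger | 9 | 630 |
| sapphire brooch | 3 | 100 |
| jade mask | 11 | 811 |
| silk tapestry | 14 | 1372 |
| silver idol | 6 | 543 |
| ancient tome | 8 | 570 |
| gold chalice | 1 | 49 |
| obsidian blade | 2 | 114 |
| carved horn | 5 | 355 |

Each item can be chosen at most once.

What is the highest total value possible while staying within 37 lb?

3130

Best packing: jade mask + silk tapestry + silver idol + gold chalice + carved horn — 37 lb, 3130 total.
The closest alternative, jeweled dagger + silk tapestry + silver idol + ancient tome, reaches only 3115.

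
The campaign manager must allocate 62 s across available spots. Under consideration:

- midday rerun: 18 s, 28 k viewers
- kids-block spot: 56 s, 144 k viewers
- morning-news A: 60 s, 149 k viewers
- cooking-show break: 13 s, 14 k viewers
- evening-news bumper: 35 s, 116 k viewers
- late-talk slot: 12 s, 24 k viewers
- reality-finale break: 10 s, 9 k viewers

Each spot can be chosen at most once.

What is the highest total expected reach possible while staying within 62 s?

154

By expected reach per s: evening-news bumper 3.31, kids-block spot 2.57, morning-news A 2.48 lead.
Cooking-show break + evening-news bumper + late-talk slot uses 60 of the 62 s and totals 154.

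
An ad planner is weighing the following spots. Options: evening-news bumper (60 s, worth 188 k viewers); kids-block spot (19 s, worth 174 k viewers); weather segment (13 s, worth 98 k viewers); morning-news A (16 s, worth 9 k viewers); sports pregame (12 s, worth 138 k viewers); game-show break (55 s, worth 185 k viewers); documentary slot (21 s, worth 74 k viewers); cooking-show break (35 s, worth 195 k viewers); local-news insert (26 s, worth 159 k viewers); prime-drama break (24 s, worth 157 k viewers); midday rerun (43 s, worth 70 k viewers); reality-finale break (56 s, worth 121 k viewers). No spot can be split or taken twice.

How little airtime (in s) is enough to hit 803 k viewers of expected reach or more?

Minimise s subject to total expected reach ≥ 803.
Taking kids-block spot + sports pregame + cooking-show break + local-news insert + prime-drama break gives 823 (≥ 803) for 116 s.
Any bundle with less than 116 s falls short of 803.

116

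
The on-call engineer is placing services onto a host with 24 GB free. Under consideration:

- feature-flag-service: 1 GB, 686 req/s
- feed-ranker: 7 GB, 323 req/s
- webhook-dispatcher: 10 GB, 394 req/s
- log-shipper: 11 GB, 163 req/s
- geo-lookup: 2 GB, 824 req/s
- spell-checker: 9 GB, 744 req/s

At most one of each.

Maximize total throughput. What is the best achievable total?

2648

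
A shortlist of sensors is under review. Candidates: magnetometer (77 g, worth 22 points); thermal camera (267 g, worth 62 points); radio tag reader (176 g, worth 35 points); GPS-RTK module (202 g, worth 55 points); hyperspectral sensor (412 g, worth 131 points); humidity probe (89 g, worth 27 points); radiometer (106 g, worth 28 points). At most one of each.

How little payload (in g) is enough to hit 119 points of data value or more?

Need the lightest bundle worth ≥ 119.
Taking hyperspectral sensor gives 131 (≥ 119) for 412 g.
No combination under 412 g hits 119.

412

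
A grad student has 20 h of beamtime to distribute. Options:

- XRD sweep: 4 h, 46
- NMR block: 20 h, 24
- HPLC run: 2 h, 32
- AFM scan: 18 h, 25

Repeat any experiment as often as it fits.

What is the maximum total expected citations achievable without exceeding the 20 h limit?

320

The ratio ordering already packs tightly: 10×HPLC run, 20 h, 320.
Nothing else within 20 h beats 320.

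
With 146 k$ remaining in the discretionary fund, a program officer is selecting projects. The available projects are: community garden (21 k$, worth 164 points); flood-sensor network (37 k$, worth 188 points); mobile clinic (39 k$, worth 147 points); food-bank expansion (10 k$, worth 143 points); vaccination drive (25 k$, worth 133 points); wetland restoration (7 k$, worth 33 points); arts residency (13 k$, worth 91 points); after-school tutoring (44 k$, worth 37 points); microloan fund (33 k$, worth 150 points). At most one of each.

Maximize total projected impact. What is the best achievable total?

Density check — food-bank expansion 14.30, community garden 7.81, arts residency 7.00 are the best per k$.
Community garden + flood-sensor network + food-bank expansion + vaccination drive + wetland restoration + arts residency + microloan fund uses 146 of the 146 k$ and totals 902.
An exhaustive check of the 512 subsets confirms 902.

902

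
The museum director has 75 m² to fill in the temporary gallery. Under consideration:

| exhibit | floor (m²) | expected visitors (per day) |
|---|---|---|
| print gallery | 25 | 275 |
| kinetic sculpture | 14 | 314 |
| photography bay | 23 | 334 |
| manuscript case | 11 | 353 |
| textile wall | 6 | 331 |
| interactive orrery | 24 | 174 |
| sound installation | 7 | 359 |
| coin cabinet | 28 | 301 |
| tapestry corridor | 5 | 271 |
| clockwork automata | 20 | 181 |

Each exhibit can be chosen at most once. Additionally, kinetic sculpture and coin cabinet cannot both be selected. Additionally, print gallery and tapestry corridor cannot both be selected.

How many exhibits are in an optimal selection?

6

Optimal total is 1962.
kinetic sculpture + photography bay + manuscript case + textile wall + sound installation + tapestry corridor hits 1962 at 66 m².
Every optimal selection uses 6 exhibits.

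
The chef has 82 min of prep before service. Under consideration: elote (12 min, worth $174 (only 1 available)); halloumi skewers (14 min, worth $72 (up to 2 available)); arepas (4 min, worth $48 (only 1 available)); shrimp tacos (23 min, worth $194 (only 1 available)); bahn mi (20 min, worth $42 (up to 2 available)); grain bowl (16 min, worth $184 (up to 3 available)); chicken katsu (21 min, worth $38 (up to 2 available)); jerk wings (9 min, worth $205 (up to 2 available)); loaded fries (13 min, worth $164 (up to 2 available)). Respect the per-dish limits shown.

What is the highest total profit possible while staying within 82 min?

Density check — jerk wings 22.78, elote 14.50, loaded fries 12.62 are the best per min.
A density-first pass picks elote + arepas + grain bowl + 2×jerk wings + 2×loaded fries — 1144 at 76 min.
Dropping 2×loaded fries frees 26 min; slotting in 2×grain bowl (32 min) lifts the total to 1184 at 82 min.
Every other selection either busts 82 min or exceeds an availability limit or fails to beat 1184.

1184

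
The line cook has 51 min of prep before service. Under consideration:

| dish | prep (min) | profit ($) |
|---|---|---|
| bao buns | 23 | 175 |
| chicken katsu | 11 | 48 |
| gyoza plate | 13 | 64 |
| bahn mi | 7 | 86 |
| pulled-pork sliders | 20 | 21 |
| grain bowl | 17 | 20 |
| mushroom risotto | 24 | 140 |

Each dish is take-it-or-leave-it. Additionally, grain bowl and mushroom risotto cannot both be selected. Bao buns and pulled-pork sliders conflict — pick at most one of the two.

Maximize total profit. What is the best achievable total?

Ranking by ratio (profit/min): bahn mi 12.29, bao buns 7.61, mushroom risotto 5.83.
Best packing: bao buns + gyoza plate + bahn mi — 43 min, 325 total.
Next best is bao buns + mushroom risotto at 315 (47 min) — short by 10.

325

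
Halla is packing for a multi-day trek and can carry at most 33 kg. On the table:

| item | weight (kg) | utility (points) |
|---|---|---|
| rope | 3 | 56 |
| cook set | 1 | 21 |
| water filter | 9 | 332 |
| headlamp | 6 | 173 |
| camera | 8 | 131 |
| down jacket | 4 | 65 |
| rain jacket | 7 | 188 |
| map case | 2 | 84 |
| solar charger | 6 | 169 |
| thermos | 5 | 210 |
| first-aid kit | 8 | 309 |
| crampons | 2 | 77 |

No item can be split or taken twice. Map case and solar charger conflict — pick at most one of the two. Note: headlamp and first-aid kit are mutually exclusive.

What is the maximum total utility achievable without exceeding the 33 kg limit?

Ranking by ratio (utility/kg): map case 42.00, thermos 42.00, first-aid kit 38.62, crampons 38.50.
Water filter + rain jacket + map case + thermos + first-aid kit + crampons uses 33 of the 33 kg and totals 1200.
The closest alternative, rope + water filter + solar charger + thermos + first-aid kit + crampons, reaches only 1153.

1200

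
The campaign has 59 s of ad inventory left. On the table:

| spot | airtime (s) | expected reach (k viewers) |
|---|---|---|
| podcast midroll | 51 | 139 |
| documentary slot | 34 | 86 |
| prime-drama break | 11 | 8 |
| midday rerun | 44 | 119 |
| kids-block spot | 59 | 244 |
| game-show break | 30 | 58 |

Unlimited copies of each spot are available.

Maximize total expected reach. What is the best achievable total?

244

Density check — kids-block spot 4.14, podcast midroll 2.73, midday rerun 2.70, documentary slot 2.53 are the best per s.
Taking kids-block spot: 59 s used, 244 in expected reach.
No other feasible combination exceeds 244.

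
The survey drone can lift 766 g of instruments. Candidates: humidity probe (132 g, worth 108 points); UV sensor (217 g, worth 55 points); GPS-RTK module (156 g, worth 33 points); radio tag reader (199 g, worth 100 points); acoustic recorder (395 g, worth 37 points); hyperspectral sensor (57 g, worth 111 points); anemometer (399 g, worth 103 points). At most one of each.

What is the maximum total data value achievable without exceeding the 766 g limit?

407

Best packing: humidity probe + UV sensor + GPS-RTK module + radio tag reader + hyperspectral sensor — 761 g, 407 total.
Next best is humidity probe + UV sensor + radio tag reader + hyperspectral sensor at 374 (605 g) — short by 33.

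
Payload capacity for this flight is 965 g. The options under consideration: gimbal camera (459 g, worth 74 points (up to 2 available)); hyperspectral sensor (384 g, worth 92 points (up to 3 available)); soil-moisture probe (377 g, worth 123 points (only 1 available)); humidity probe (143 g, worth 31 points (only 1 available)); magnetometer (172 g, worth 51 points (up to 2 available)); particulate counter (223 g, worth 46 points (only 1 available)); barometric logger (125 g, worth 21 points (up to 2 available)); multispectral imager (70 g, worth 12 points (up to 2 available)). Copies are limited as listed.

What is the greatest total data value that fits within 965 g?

271

By data value per g: soil-moisture probe 0.33, magnetometer 0.30, hyperspectral sensor 0.24 lead.
The ratio heuristic lands on soil-moisture probe + humidity probe + 2×magnetometer + multispectral imager (268) but leaves 31 g idle.
The 213 g tied up in humidity probe and multispectral imager is better spent on particulate counter — total rises to 271 (944 g).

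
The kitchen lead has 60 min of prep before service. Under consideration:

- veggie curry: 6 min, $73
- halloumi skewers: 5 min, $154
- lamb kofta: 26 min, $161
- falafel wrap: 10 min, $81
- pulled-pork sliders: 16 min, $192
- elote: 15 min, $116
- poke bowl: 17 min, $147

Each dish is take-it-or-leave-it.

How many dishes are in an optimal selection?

5

The maximum profit within 60 min is 682.
One optimal bundle: veggie curry + halloumi skewers + pulled-pork sliders + elote + poke bowl (59 min).
Any selection reaching 682 contains exactly 5 dishes.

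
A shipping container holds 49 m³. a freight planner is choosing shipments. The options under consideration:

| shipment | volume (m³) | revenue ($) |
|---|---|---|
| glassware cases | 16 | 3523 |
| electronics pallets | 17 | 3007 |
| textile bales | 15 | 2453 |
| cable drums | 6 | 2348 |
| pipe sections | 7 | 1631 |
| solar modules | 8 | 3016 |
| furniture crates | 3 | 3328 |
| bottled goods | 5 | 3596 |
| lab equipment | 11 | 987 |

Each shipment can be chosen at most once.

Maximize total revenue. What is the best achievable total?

17442

Glassware cases + cable drums + pipe sections + solar modules + furniture crates + bottled goods uses 45 of the 49 m³ and totals 17442.
The closest alternative, electronics pallets + cable drums + pipe sections + solar modules + furniture crates + bottled goods, reaches only 16926.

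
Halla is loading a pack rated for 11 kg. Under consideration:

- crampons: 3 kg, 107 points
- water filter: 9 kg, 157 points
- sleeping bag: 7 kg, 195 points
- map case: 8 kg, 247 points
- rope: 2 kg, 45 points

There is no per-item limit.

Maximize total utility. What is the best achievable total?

Best packing: 3×crampons + rope — 11 kg, 366 total.

366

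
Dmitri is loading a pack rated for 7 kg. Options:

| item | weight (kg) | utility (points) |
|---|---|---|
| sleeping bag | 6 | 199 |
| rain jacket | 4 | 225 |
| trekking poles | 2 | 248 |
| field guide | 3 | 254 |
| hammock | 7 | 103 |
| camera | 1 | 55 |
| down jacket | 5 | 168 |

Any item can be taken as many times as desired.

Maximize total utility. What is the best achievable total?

799

The ratio ordering already packs tightly: 3×trekking poles + camera, 7 kg, 799.
Every other selection either busts 7 kg or fails to beat 799.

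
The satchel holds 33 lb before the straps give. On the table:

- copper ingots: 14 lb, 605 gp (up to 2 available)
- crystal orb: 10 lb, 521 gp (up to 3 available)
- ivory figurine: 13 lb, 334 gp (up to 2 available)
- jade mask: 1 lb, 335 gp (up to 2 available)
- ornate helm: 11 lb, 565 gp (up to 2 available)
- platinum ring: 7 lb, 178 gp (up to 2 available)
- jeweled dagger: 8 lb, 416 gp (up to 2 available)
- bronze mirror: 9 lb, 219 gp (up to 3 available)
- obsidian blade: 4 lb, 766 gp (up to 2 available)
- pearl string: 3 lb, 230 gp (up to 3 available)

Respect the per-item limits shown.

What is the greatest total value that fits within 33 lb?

Density check — jade mask 335.00, obsidian blade 191.50, pearl string 76.67, crystal orb 52.10 are the best per lb.
Filling by ratio: crystal orb + 2×jade mask + 2×obsidian blade + 3×pearl string for 3413, with 4 lb left unused.
Replace crystal orb with copper ingots: the trade gains 84 net, giving 3497 at 33 lb.
Nothing else within 33 lb beats 3497.

3497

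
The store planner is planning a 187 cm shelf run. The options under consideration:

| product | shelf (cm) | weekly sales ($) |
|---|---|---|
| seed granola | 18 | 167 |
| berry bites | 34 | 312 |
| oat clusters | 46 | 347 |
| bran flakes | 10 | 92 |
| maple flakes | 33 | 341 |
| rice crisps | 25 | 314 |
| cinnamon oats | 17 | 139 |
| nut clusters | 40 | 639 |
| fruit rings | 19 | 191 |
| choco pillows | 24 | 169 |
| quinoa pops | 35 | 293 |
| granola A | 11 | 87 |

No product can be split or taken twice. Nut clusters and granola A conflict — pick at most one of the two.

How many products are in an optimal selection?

7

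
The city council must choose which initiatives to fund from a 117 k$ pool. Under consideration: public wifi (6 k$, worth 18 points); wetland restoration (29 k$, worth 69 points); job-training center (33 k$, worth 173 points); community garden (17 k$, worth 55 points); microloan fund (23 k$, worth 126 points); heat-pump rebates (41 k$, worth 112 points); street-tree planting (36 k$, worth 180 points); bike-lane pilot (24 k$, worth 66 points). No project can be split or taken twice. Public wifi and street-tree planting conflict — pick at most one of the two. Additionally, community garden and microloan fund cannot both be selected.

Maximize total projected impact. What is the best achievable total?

545

Taking job-training center + microloan fund + street-tree planting + bike-lane pilot: 116 k$ used, 545 in projected impact.
Runner-up job-training center + microloan fund + street-tree planting tops out at 479.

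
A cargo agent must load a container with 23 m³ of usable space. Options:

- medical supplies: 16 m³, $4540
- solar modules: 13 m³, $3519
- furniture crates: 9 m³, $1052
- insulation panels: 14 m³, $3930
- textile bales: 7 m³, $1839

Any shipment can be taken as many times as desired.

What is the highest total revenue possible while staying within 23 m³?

Ranking by ratio (revenue/m³): medical supplies 283.75, insulation panels 280.71, solar modules 270.69, textile bales 262.71.
Medical supplies + textile bales uses 23 of the 23 m³ and totals 6379.
No other feasible combination exceeds 6379.

6379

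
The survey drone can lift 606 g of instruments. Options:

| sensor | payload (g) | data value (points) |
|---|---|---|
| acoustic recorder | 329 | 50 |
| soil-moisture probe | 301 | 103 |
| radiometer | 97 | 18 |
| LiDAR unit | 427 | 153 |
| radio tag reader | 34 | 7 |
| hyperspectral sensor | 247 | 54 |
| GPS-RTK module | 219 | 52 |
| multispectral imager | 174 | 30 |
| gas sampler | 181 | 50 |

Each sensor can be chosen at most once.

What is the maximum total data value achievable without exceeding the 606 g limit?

Density check — LiDAR unit 0.36, soil-moisture probe 0.34, gas sampler 0.28, GPS-RTK module 0.24 are the best per g.
Greedy by ratio would take radiometer + LiDAR unit + radio tag reader: 558 g used, total 178.
Replace radiometer and radio tag reader with multispectral imager: the trade gains 5 net, giving 183 at 601 g.

183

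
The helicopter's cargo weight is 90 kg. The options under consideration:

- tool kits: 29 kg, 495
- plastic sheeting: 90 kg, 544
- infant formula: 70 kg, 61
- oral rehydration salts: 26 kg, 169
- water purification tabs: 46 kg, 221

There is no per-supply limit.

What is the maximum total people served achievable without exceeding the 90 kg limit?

Ranking by ratio (people served/kg): tool kits 17.07, oral rehydration salts 6.50, plastic sheeting 6.04.
3×tool kits uses 87 of the 90 kg and totals 1485.

1485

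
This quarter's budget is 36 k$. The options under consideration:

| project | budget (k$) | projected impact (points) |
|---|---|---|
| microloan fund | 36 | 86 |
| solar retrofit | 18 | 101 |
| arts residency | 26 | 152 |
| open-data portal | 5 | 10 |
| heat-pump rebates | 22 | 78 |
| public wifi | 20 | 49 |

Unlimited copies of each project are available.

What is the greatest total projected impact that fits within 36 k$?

202

A density-first pass picks arts residency + 2×open-data portal — 172 at 36 k$.
Dropping arts residency and 2×open-data portal frees 36 k$; slotting in 2×solar retrofit (36 k$) lifts the total to 202 at 36 k$.
No other feasible combination exceeds 202.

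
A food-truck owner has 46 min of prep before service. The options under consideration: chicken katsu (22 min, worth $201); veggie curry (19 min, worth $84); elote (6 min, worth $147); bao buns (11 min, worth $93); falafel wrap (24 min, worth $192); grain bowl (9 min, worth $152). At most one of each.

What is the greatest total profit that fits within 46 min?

500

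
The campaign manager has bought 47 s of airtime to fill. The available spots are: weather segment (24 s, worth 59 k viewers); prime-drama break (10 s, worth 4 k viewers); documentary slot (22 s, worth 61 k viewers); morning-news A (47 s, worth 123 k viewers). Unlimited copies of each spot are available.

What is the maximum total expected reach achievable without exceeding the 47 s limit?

123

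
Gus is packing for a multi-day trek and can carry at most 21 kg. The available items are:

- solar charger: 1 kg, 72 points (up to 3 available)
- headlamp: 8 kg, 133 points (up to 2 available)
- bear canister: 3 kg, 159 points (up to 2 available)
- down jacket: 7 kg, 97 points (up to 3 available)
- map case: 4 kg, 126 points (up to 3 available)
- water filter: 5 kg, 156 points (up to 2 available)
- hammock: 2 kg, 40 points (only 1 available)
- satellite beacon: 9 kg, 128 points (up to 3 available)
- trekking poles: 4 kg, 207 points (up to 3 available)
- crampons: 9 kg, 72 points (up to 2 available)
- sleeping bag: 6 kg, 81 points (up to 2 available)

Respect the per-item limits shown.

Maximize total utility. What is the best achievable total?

The ratio ordering already packs tightly: 3×solar charger + 2×bear canister + 3×trekking poles, 21 kg, 1155.

1155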